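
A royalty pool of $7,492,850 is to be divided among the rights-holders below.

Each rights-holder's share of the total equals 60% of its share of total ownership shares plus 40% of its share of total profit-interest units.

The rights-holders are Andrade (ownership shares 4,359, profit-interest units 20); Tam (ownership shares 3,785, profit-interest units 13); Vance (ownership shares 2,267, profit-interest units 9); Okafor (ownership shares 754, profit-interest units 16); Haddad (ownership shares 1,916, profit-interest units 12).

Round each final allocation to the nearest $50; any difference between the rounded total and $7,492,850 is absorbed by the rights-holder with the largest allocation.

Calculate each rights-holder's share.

Ownership shares total 13,081; profit-interest units total 70.
Blended shares (60% ownership shares + 40% profit-interest units): Andrade 0.3142; Tam 0.2479; Vance 0.1554; Okafor 0.1260; Haddad 0.1565.
Unrounded shares: Andrade 2,354,437.47; Tam 1,857,449.75; Vance 1,164,474.66; Okafor 944,197.13; Haddad 1,172,290.98.
Rounded to nearest $50: Andrade $2,354,450; Tam $1,857,450; Vance $1,164,450; Okafor $944,200; Haddad $1,172,300. Sum = $7,492,850.
Sum already equals the total — no adjustment.

Andrade: $2,354,450 · Tam: $1,857,450 · Vance: $1,164,450 · Okafor: $944,200 · Haddad: $1,172,300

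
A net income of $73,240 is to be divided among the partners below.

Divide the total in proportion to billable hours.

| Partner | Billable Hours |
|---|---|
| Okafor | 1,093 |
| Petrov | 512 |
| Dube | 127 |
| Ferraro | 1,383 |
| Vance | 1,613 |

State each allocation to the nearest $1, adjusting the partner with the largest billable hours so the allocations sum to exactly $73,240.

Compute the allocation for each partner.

Billable hours total: 4,728.
Pro-rata amounts: Okafor 1,093/4,728 × $73,240 = 16,931.33; Petrov 512/4,728 × $73,240 = 7,931.24; Dube 127/4,728 × $73,240 = 1,967.32; Ferraro 1,383/4,728 × $73,240 = 21,423.63; Vance 1,613/4,728 × $73,240 = 24,986.49.
At nearest $1: Okafor $16,931; Petrov $7,931; Dube $1,967; Ferraro $21,424; Vance $24,986. Sum = $73,239.
Difference $73,240 − $73,239 = +$1 applied to largest billable hours (Vance): Vance becomes $24,987.

Okafor: $16,931 | Petrov: $7,931 | Dube: $1,967 | Ferraro: $21,424 | Vance: $24,987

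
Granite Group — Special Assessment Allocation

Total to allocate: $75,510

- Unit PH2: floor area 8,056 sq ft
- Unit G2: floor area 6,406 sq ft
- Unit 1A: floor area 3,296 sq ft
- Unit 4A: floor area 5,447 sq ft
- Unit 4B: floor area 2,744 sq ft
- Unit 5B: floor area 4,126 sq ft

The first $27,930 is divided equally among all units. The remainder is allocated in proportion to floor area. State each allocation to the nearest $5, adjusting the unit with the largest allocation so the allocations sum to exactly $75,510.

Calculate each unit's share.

Unit PH2: $17,400 · Unit G2: $14,790 · Unit 1A: $9,870 · Unit 4A: $13,270 · Unit 4B: $8,995 · Unit 5B: $11,185

$27,930 shared equally gives $4,655 per unit.
Remainder $47,580 by floor area (total 30,075): Unit PH2 12,744.95 → $12,745; Unit G2 10,134.58 → $10,135; Unit 1A 5,214.42 → $5,215; Unit 4A 8,617.40 → $8,615; Unit 4B 4,341.13 → $4,340; Unit 5B 6,527.52 → $6,530.
Totals: Unit PH2 $4,655 + $12,745 = $17,400; Unit G2 $4,655 + $10,135 = $14,790; Unit 1A $4,655 + $5,215 = $9,870; Unit 4A $4,655 + $8,615 = $13,270; Unit 4B $4,655 + $4,340 = $8,995; Unit 5B $4,655 + $6,530 = $11,185.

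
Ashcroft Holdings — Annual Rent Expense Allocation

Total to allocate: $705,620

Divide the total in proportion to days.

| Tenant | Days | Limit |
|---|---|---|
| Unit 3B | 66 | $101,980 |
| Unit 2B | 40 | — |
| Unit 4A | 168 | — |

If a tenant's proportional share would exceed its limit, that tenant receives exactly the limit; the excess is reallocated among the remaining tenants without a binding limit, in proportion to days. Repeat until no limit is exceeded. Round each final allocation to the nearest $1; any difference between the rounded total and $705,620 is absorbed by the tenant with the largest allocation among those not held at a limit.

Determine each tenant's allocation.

Days total: 274.
Pro-rata shares before constraints: Unit 3B 169,966.86; Unit 2B 103,010.22; Unit 4A 432,642.92.
Held at cap: Unit 3B ($101,980); residual $603,640 reallocated over remaining days 208.
Shares after redistribution: Unit 2B 116,084.62 → $116,085; Unit 4A 487,555.38 → $487,555.

Unit 3B: $101,980 | Unit 2B: $116,085 | Unit 4A: $487,555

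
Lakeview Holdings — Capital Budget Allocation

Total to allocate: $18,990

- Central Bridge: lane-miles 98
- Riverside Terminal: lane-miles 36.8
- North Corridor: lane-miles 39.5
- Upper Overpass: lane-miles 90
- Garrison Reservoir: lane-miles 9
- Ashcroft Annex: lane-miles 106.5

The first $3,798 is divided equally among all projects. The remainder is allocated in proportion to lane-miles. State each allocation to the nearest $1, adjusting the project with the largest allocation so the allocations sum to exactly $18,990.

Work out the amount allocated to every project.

Central Bridge: $4,553; Riverside Terminal: $2,105; North Corridor: $2,213; Upper Overpass: $4,233; Garrison Reservoir: $993; Ashcroft Annex: $4,893

$3,798 shared equally gives $633 per project.
Remainder $15,192 by lane-miles (total 379.8): Central Bridge 3,920.00 → $3,920; Riverside Terminal 1,472.00 → $1,472; North Corridor 1,580.00 → $1,580; Upper Overpass 3,600.00 → $3,600; Garrison Reservoir 360.00 → $360; Ashcroft Annex 4,260.00 → $4,260.
Totals: Central Bridge $633 + $3,920 = $4,553; Riverside Terminal $633 + $1,472 = $2,105; North Corridor $633 + $1,580 = $2,213; Upper Overpass $633 + $3,600 = $4,233; Garrison Reservoir $633 + $360 = $993; Ashcroft Annex $633 + $4,260 = $4,893.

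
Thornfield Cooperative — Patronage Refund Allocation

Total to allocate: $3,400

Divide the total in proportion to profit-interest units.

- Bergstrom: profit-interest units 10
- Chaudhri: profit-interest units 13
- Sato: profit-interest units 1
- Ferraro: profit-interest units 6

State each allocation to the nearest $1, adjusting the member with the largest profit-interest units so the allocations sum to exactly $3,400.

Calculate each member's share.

Bergstrom: $1,133 | Chaudhri: $1,474 | Sato: $113 | Ferraro: $680

Total profit-interest units = 10 + 13 + 1 + 6 = 30.
Raw shares: Bergstrom 1,133.33; Chaudhri 1,473.33; Sato 113.33; Ferraro 680.00.
At nearest $1: Bergstrom $1,133; Chaudhri $1,473; Sato $113; Ferraro $680. Sum = $3,399.
Difference $3,400 − $3,399 = +$1 applied to largest profit-interest units (Chaudhri): Chaudhri becomes $1,474.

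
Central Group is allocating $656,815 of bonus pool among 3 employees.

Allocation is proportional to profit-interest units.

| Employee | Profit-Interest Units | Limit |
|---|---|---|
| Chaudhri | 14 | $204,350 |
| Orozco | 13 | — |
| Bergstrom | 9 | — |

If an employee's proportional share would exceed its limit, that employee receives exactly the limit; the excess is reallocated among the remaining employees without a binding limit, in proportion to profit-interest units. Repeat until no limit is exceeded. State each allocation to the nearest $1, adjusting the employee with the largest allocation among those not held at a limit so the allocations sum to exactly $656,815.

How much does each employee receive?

Chaudhri: $204,350 | Orozco: $267,366 | Bergstrom: $185,099

Profit-interest units total: 36.
Proportional shares (ignoring caps): Chaudhri 255,428.06; Orozco 237,183.19; Bergstrom 164,203.75.
Capped: Chaudhri ($204,350); remaining pool $452,465 reallocated over remaining profit-interest units 22.
Redistributed shares: Orozco 267,365.68 → $267,366; Bergstrom 185,099.32 → $185,099.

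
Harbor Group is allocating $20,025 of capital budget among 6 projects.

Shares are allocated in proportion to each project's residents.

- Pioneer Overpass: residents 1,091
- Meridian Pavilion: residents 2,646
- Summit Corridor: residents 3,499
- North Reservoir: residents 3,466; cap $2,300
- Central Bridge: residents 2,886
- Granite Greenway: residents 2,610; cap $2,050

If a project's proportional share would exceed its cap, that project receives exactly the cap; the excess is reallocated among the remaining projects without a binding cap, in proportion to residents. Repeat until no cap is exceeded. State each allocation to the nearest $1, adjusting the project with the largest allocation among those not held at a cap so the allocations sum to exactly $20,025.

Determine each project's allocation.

Pioneer Overpass: $1,690 | Meridian Pavilion: $4,098 | Summit Corridor: $5,418 | North Reservoir: $2,300 | Central Bridge: $4,469 | Granite Greenway: $2,050

Combined residents = 16,198.
Unconstrained shares: Pioneer Overpass 1,348.76; Meridian Pavilion 3,271.15; Summit Corridor 4,325.69; North Reservoir 4,284.89; Central Bridge 3,567.86; Granite Greenway 3,226.65.
Held at cap: North Reservoir ($2,300), Granite Greenway ($2,050); residual $15,675 reallocated over remaining residents 10,122.
Shares after redistribution: Pioneer Overpass 1,689.53 → $1,690; Meridian Pavilion 4,097.61 → $4,098; Summit Corridor 5,418.58 → $5,419; Central Bridge 4,469.28 → $4,469.
Rounding difference −$1 applied to Summit Corridor → $5,418.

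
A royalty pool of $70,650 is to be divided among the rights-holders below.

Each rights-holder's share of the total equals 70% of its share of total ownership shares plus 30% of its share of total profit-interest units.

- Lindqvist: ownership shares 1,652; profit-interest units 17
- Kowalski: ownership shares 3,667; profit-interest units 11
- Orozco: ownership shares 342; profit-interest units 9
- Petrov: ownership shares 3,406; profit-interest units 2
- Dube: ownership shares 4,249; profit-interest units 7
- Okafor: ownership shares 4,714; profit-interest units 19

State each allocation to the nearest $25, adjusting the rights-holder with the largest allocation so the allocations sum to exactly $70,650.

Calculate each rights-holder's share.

Ownership shares total 18,030; profit-interest units total 65.
Composite weights (70% ownership shares + 30% profit-interest units): Lindqvist 0.1426; Kowalski 0.1931; Orozco 0.0548; Petrov 0.1415; Dube 0.1973; Okafor 0.2707.
Proportional shares: Lindqvist 10,074.63; Kowalski 13,645.16; Orozco 3,872.77; Petrov 9,994.57; Dube 13,937.24; Okafor 19,125.63.
After rounding ($25): Lindqvist $10,075; Kowalski $13,650; Orozco $3,875; Petrov $10,000; Dube $13,925; Okafor $19,125. Sum = $70,650.
Sum already equals the total — no adjustment.

Lindqvist: $10,075 · Kowalski: $13,650 · Orozco: $3,875 · Petrov: $10,000 · Dube: $13,925 · Okafor: $19,125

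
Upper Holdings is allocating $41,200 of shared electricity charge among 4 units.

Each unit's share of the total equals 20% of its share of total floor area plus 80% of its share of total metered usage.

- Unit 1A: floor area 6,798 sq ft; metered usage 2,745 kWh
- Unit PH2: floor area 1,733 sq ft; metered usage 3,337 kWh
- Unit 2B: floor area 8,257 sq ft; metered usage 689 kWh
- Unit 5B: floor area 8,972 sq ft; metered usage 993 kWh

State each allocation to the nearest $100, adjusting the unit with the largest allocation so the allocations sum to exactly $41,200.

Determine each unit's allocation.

Unit 1A: $13,800; Unit PH2: $14,700; Unit 2B: $5,600; Unit 5B: $7,100

Totals — floor area 25,760, metered usage 7,764.
Composite weights (20% floor area + 80% metered usage): Unit 1A 0.3356; Unit PH2 0.3573; Unit 2B 0.1351; Unit 5B 0.1720.
Pro-rata amounts: Unit 1A 13,827.68; Unit PH2 14,720.69; Unit 2B 5,566.18; Unit 5B 7,085.44.
At nearest $100: Unit 1A $13,800; Unit PH2 $14,700; Unit 2B $5,600; Unit 5B $7,100. Sum = $41,200.
No rounding difference to absorb.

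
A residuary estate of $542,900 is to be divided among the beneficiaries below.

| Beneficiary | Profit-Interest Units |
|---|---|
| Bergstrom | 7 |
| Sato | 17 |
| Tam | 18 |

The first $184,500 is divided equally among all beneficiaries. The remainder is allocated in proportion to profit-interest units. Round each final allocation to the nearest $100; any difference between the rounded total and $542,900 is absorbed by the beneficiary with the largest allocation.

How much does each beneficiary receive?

$184,500 shared equally gives $61,500 per beneficiary.
Remainder $358,400 by profit-interest units (total 42): Bergstrom 59,733.33 → $59,700; Sato 145,066.67 → $145,100; Tam 153,600.00 → $153,600.
Totals: Bergstrom $61,500 + $59,700 = $121,200; Sato $61,500 + $145,100 = $206,600; Tam $61,500 + $153,600 = $215,100.

Bergstrom: $121,200 · Sato: $206,600 · Tam: $215,100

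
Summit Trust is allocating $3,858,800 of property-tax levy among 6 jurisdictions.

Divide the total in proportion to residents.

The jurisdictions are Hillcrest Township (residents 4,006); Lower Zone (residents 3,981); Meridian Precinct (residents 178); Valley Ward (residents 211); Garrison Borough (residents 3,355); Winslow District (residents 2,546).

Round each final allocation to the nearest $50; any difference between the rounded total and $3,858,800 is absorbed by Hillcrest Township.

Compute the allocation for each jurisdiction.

Sum of residents: 14,277.
Proportional shares: Hillcrest Township 4,006/14,277 × $3,858,800 = 1,082,745.17; Lower Zone 3,981/14,277 × $3,858,800 = 1,075,988.15; Meridian Precinct 178/14,277 × $3,858,800 = 48,110.00; Valley Ward 211/14,277 × $3,858,800 = 57,029.26; Garrison Borough 3,355/14,277 × $3,858,800 = 906,792.32; Winslow District 2,546/14,277 × $3,858,800 = 688,135.10.
After rounding ($50): Hillcrest Township $1,082,750; Lower Zone $1,076,000; Meridian Precinct $48,100; Valley Ward $57,050; Garrison Borough $906,800; Winslow District $688,150. Sum = $3,858,850.
Difference $3,858,800 − $3,858,850 = −$50 applied to Hillcrest Township: Hillcrest Township becomes $1,082,700.

Hillcrest Township: $1,082,700 · Lower Zone: $1,076,000 · Meridian Precinct: $48,100 · Valley Ward: $57,050 · Garrison Borough: $906,800 · Winslow District: $688,150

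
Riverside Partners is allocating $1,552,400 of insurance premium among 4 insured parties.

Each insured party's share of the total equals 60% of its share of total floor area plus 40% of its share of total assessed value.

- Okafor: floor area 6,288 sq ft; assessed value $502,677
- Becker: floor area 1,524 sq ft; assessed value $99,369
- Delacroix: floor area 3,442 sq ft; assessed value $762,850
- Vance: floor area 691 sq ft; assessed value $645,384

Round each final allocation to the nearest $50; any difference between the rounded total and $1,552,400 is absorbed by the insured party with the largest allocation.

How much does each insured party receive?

Okafor: $645,550; Becker: $149,550; Delacroix: $504,050; Vance: $253,250

Floor area total 11,945; assessed value total 2,010,280.
Combined weights (60% floor area + 40% assessed value): Okafor 0.4159; Becker 0.0963; Delacroix 0.3247; Vance 0.1631.
Raw shares: Okafor 645,594.92; Becker 149,531.87; Delacroix 504,036.68; Vance 253,236.52.
Rounded to nearest $50: Okafor $645,600; Becker $149,550; Delacroix $504,050; Vance $253,250. Sum = $1,552,450.
Difference $1,552,400 − $1,552,450 = −$50 applied to largest allocation (Okafor): Okafor becomes $645,550.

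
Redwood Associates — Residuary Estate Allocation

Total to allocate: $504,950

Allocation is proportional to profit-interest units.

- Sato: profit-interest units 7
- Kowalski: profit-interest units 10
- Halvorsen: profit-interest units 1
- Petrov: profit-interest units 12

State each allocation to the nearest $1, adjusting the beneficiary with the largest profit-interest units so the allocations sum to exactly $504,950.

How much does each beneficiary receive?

Profit-interest units total: 30.
Raw shares: Sato 7/30 × $504,950 = 117,821.67; Kowalski 10/30 × $504,950 = 168,316.67; Halvorsen 1/30 × $504,950 = 16,831.67; Petrov 12/30 × $504,950 = 201,980.00.
At nearest $1: Sato $117,822; Kowalski $168,317; Halvorsen $16,832; Petrov $201,980. Sum = $504,951.
Difference $504,950 − $504,951 = −$1 applied to largest profit-interest units (Petrov): Petrov becomes $201,979.

Sato: $117,822 | Kowalski: $168,317 | Halvorsen: $16,832 | Petrov: $201,979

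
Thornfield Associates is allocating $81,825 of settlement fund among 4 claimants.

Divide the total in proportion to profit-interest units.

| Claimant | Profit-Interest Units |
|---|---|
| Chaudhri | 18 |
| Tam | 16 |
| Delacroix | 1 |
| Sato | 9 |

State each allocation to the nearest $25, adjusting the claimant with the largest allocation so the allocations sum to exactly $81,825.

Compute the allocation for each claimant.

Total profit-interest units = 44.
Unrounded shares: Chaudhri 18/44 × $81,825 = 33,473.86; Tam 16/44 × $81,825 = 29,754.55; Delacroix 1/44 × $81,825 = 1,859.66; Sato 9/44 × $81,825 = 16,736.93.
After rounding ($25): Chaudhri $33,475; Tam $29,750; Delacroix $1,850; Sato $16,725. Sum = $81,800.
Difference $81,825 − $81,800 = +$25 applied to largest allocation (Chaudhri): Chaudhri becomes $33,500.

Chaudhri: $33,500; Tam: $29,750; Delacroix: $1,850; Sato: $16,725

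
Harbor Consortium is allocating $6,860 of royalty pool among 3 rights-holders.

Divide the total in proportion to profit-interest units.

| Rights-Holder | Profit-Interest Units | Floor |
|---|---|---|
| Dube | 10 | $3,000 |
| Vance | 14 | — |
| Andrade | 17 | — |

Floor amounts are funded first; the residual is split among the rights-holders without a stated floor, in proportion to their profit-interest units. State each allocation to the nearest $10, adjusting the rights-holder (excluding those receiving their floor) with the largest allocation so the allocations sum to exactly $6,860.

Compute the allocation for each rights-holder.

Minimums first: Dube $3,000. Balance $3,860.
Balance split over remaining profit-interest units 31: Vance 1,743.23 → $1,740; Andrade 2,116.77 → $2,120.

Dube: $3,000 | Vance: $1,740 | Andrade: $2,120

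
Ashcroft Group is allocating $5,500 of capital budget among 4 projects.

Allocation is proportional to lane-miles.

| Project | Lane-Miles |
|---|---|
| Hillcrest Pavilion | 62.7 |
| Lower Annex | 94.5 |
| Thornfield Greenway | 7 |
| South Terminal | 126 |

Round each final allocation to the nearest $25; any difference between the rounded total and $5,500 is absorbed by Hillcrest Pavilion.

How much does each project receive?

Hillcrest Pavilion: $1,175 · Lower Annex: $1,800 · Thornfield Greenway: $125 · South Terminal: $2,400

Sum of lane-miles: 290.2.
Raw shares: Hillcrest Pavilion 62.7/290.2 × $5,500 = 1,188.32; Lower Annex 94.5/290.2 × $5,500 = 1,791.01; Thornfield Greenway 7/290.2 × $5,500 = 132.67; South Terminal 126/290.2 × $5,500 = 2,388.01.
Rounded to nearest $25: Hillcrest Pavilion $1,200; Lower Annex $1,800; Thornfield Greenway $125; South Terminal $2,400. Sum = $5,525.
Difference $5,500 − $5,525 = −$25 applied to Hillcrest Pavilion: Hillcrest Pavilion becomes $1,175.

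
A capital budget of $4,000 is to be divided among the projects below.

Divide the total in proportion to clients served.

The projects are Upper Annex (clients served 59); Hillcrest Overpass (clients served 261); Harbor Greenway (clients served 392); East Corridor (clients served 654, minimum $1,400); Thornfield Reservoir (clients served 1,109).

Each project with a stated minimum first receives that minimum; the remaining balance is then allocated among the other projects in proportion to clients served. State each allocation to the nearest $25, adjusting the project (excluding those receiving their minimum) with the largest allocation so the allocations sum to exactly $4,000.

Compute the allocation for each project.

Upper Annex: $75 · Hillcrest Overpass: $375 · Harbor Greenway: $550 · East Corridor: $1,400 · Thornfield Reservoir: $1,600

Guaranteed amounts: East Corridor $1,400. Balance $2,600.
Balance split over remaining clients served 1,821: Upper Annex 84.24 → $75; Hillcrest Overpass 372.65 → $375; Harbor Greenway 559.69 → $550; Thornfield Reservoir 1,583.42 → $1,575.
Rounding difference +$25 applied to Thornfield Reservoir → $1,600.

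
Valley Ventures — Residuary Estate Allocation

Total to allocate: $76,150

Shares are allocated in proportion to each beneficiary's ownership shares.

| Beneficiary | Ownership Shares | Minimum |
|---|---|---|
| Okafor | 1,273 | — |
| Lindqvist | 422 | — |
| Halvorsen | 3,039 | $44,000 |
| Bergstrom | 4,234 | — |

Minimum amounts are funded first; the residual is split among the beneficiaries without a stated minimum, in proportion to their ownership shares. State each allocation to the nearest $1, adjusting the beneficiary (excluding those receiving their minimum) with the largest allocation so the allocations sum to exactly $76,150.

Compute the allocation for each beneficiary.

Fund the minimums — Halvorsen $44,000. Balance $32,150.
Balance split over remaining ownership shares 5,929: Okafor 6,902.84 → $6,903; Lindqvist 2,288.29 → $2,288; Bergstrom 22,958.86 → $22,959.

Okafor: $6,903 | Lindqvist: $2,288 | Halvorsen: $44,000 | Bergstrom: $22,959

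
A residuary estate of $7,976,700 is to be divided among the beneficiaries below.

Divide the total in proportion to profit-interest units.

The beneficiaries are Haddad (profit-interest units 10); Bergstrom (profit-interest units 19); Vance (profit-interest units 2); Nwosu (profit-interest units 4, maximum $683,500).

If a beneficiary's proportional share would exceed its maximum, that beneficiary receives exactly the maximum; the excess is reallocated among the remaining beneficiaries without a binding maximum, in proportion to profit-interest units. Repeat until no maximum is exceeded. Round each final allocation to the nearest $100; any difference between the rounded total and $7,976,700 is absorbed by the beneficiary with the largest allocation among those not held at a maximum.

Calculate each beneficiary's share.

Total profit-interest units = 35.
Unconstrained shares: Haddad 2,279,057.14; Bergstrom 4,330,208.57; Vance 455,811.43; Nwosu 911,622.86.
Held at cap: Nwosu ($683,500); residual $7,293,200 reallocated over remaining profit-interest units 31.
Shares after redistribution: Haddad 2,352,645.16 → $2,352,600; Bergstrom 4,470,025.81 → $4,470,000; Vance 470,529.03 → $470,500.
Rounding difference +$100 applied to Bergstrom → $4,470,100.

Haddad: $2,352,600 · Bergstrom: $4,470,100 · Vance: $470,500 · Nwosu: $683,500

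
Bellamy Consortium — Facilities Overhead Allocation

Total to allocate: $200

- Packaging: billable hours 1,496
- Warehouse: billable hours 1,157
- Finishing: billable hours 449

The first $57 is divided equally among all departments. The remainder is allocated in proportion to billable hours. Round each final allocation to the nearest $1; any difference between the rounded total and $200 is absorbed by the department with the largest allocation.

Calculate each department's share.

Equal tier: $57 ÷ 3 = $19 apiece.
Remainder $143 by billable hours (total 3,102): Packaging 68.96 → $69; Warehouse 53.34 → $53; Finishing 20.70 → $21.
Totals: Packaging $19 + $69 = $88; Warehouse $19 + $53 = $72; Finishing $19 + $21 = $40.

Packaging: $88 | Warehouse: $72 | Finishing: $40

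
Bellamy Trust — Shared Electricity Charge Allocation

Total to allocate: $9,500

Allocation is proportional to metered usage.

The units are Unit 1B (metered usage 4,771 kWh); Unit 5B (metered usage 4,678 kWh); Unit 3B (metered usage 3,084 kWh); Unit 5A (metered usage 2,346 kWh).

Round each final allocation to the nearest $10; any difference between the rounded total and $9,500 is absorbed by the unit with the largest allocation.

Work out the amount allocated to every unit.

Metered usage total: 14,879.
Proportional shares: Unit 1B 4,771/14,879 × $9,500 = 3,046.21; Unit 5B 4,678/14,879 × $9,500 = 2,986.83; Unit 3B 3,084/14,879 × $9,500 = 1,969.08; Unit 5A 2,346/14,879 × $9,500 = 1,497.88.
After rounding ($10): Unit 1B $3,050; Unit 5B $2,990; Unit 3B $1,970; Unit 5A $1,500. Sum = $9,510.
Difference $9,500 − $9,510 = −$10 applied to largest allocation (Unit 1B): Unit 1B becomes $3,040.

Unit 1B: $3,040 · Unit 5B: $2,990 · Unit 3B: $1,970 · Unit 5A: $1,500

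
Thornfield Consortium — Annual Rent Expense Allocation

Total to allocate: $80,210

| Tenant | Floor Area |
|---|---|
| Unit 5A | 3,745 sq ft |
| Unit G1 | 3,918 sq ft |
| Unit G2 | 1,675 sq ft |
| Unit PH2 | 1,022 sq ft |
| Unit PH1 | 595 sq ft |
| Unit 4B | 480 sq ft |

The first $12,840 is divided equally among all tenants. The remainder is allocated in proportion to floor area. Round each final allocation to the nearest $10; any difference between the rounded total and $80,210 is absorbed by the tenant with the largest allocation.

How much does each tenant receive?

Equal tier: $12,840 ÷ 6 = $2,140 apiece.
Remainder $67,370 by floor area (total 11,435): Unit 5A 22,063.90 → $22,060; Unit G1 23,083.14 → $23,080; Unit G2 9,868.36 → $9,870; Unit PH2 6,021.18 → $6,020; Unit PH1 3,505.48 → $3,510; Unit 4B 2,827.95 → $2,830.
Totals: Unit 5A $2,140 + $22,060 = $24,200; Unit G1 $2,140 + $23,080 = $25,220; Unit G2 $2,140 + $9,870 = $12,010; Unit PH2 $2,140 + $6,020 = $8,160; Unit PH1 $2,140 + $3,510 = $5,650; Unit 4B $2,140 + $2,830 = $4,970.

Unit 5A: $24,200; Unit G1: $25,220; Unit G2: $12,010; Unit PH2: $8,160; Unit PH1: $5,650; Unit 4B: $4,970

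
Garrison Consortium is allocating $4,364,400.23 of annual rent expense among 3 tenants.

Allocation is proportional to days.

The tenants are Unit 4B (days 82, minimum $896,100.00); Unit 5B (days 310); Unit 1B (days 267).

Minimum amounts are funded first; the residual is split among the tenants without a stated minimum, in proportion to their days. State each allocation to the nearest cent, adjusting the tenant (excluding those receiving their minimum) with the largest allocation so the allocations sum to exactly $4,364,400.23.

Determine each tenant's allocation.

Unit 4B: $896,100.00; Unit 5B: $1,863,384.87; Unit 1B: $1,604,915.36

Guaranteed amounts: Unit 4B $896,100.00. Residual $3,468,300.23.
Residual split over remaining days 577: Unit 5B 1,863,384.8723 → $1,863,384.87; Unit 1B 1,604,915.3577 → $1,604,915.36.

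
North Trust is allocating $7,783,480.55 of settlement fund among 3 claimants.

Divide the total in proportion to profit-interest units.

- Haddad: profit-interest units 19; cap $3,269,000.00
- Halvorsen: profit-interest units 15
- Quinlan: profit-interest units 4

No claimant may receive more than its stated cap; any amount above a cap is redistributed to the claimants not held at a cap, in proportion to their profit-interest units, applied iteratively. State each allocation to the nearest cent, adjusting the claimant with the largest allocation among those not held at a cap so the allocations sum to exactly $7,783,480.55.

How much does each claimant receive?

Profit-interest units total: 38.
Proportional shares (ignoring caps): Haddad 3,891,740.2750; Halvorsen 3,072,426.5329; Quinlan 819,313.7421.
Held at cap: Haddad ($3,269,000.00); remaining pool $4,514,480.55 reallocated over remaining profit-interest units 19.
Redistributed shares: Halvorsen 3,564,063.5921 → $3,564,063.59; Quinlan 950,416.9579 → $950,416.96.

Haddad: $3,269,000.00 | Halvorsen: $3,564,063.59 | Quinlan: $950,416.96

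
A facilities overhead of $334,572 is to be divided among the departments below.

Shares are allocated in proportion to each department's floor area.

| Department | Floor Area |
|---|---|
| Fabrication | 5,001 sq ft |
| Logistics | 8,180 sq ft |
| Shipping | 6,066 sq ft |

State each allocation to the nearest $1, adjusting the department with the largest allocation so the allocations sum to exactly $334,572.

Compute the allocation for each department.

Total floor area = 19,247.
Unrounded shares: Fabrication 5,001/19,247 × $334,572 = 86,932.75; Logistics 8,180/19,247 × $334,572 = 142,193.53; Shipping 6,066/19,247 × $334,572 = 105,445.72.
At nearest $1: Fabrication $86,933; Logistics $142,194; Shipping $105,446. Sum = $334,573.
Difference $334,572 − $334,573 = −$1 applied to largest allocation (Logistics): Logistics becomes $142,193.

Fabrication: $86,933 · Logistics: $142,193 · Shipping: $105,446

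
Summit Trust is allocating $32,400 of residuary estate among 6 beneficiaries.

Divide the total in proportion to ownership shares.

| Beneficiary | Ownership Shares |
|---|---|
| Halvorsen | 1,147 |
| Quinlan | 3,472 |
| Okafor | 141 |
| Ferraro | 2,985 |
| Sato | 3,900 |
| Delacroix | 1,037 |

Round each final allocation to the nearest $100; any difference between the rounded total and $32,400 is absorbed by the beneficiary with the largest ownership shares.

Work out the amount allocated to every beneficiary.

Ownership shares total: 1,147 + 3,472 + 141 + 2,985 + 3,900 + 1,037 = 12,682.
Unrounded shares: Halvorsen 2,930.36; Quinlan 8,870.27; Okafor 360.23; Ferraro 7,626.08; Sato 9,963.73; Delacroix 2,649.33.
Rounded to nearest $100: Halvorsen $2,900; Quinlan $8,900; Okafor $400; Ferraro $7,600; Sato $10,000; Delacroix $2,600. Sum = $32,400.
No rounding difference to absorb.

Halvorsen: $2,900 | Quinlan: $8,900 | Okafor: $400 | Ferraro: $7,600 | Sato: $10,000 | Delacroix: $2,600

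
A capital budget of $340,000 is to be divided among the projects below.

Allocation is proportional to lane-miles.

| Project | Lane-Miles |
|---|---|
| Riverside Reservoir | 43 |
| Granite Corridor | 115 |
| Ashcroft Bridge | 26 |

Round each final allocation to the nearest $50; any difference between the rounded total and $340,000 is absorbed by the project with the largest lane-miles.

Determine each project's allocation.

Riverside Reservoir: $79,450 | Granite Corridor: $212,500 | Ashcroft Bridge: $48,050

Total lane-miles = 43 + 115 + 26 = 184.
Raw shares: Riverside Reservoir 79,456.52; Granite Corridor 212,500.00; Ashcroft Bridge 48,043.48.
After rounding ($50): Riverside Reservoir $79,450; Granite Corridor $212,500; Ashcroft Bridge $48,050. Sum = $340,000.
Sum already equals the total — no adjustment.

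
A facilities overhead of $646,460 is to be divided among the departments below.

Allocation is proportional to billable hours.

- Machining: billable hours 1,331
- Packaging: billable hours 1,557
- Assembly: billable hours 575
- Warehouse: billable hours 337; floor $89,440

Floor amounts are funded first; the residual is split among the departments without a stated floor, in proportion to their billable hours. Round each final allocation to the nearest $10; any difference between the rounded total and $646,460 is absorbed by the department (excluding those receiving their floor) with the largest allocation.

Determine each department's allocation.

Machining: $214,090 · Packaging: $250,440 · Assembly: $92,490 · Warehouse: $89,440

Guaranteed amounts: Warehouse $89,440. Residual $557,020.
Residual split over remaining billable hours 3,463: Machining 214,089.99 → $214,090; Packaging 250,441.85 → $250,440; Assembly 92,488.16 → $92,490.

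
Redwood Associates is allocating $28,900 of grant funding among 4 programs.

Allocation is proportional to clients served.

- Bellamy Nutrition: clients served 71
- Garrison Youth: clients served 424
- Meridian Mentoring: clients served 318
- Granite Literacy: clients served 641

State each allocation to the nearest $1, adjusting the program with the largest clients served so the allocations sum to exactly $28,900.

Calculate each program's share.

Bellamy Nutrition: $1,411; Garrison Youth: $8,428; Meridian Mentoring: $6,321; Granite Literacy: $12,740

Total clients served = 1,454.
Unrounded shares: Bellamy Nutrition 71/1,454 × $28,900 = 1,411.21; Garrison Youth 424/1,454 × $28,900 = 8,427.51; Meridian Mentoring 318/1,454 × $28,900 = 6,320.63; Granite Literacy 641/1,454 × $28,900 = 12,740.65.
At nearest $1: Bellamy Nutrition $1,411; Garrison Youth $8,428; Meridian Mentoring $6,321; Granite Literacy $12,741. Sum = $28,901.
Difference $28,900 − $28,901 = −$1 applied to largest clients served (Granite Literacy): Granite Literacy becomes $12,740.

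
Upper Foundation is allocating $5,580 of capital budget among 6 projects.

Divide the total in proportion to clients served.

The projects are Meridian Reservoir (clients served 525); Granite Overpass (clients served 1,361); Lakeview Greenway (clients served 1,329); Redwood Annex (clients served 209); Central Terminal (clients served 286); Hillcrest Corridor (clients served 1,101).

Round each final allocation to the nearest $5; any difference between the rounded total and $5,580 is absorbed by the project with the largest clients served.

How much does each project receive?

Combined clients served = 4,811.
Raw shares: Meridian Reservoir 525/4,811 × $5,580 = 608.92; Granite Overpass 1,361/4,811 × $5,580 = 1,578.55; Lakeview Greenway 1,329/4,811 × $5,580 = 1,541.43; Redwood Annex 209/4,811 × $5,580 = 242.41; Central Terminal 286/4,811 × $5,580 = 331.71; Hillcrest Corridor 1,101/4,811 × $5,580 = 1,276.99.
After rounding ($5): Meridian Reservoir $610; Granite Overpass $1,580; Lakeview Greenway $1,540; Redwood Annex $240; Central Terminal $330; Hillcrest Corridor $1,275. Sum = $5,575.
Difference $5,580 − $5,575 = +$5 applied to largest clients served (Granite Overpass): Granite Overpass becomes $1,585.

Meridian Reservoir: $610; Granite Overpass: $1,585; Lakeview Greenway: $1,540; Redwood Annex: $240; Central Terminal: $330; Hillcrest Corridor: $1,275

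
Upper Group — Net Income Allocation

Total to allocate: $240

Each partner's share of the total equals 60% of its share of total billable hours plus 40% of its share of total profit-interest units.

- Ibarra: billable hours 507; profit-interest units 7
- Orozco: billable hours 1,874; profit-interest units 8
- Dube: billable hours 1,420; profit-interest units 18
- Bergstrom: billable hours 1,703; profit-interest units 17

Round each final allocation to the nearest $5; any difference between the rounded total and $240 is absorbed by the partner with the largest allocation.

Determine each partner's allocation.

Billable hours total 5,504; profit-interest units total 50.
Blended shares (60% billable hours + 40% profit-interest units): Ibarra 0.1113; Orozco 0.2683; Dube 0.2988; Bergstrom 0.3216.
Unrounded shares: Ibarra 26.70; Orozco 64.39; Dube 71.71; Bergstrom 77.20.
At nearest $5: Ibarra $25; Orozco $65; Dube $70; Bergstrom $75. Sum = $235.
Difference $240 − $235 = +$5 applied to largest allocation (Bergstrom): Bergstrom becomes $80.

Ibarra: $25 · Orozco: $65 · Dube: $70 · Bergstrom: $80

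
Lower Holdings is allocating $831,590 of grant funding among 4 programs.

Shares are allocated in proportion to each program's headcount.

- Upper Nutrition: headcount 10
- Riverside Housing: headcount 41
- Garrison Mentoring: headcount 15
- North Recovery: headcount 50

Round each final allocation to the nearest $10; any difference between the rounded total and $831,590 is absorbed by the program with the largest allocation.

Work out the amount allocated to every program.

Upper Nutrition: $71,690 | Riverside Housing: $293,920 | Garrison Mentoring: $107,530 | North Recovery: $358,450

Headcount total: 116.
Proportional shares: Upper Nutrition 10/116 × $831,590 = 71,688.79; Riverside Housing 41/116 × $831,590 = 293,924.05; Garrison Mentoring 15/116 × $831,590 = 107,533.19; North Recovery 50/116 × $831,590 = 358,443.97.
Rounded to nearest $10: Upper Nutrition $71,690; Riverside Housing $293,920; Garrison Mentoring $107,530; North Recovery $358,440. Sum = $831,580.
Difference $831,590 − $831,580 = +$10 applied to largest allocation (North Recovery): North Recovery becomes $358,450.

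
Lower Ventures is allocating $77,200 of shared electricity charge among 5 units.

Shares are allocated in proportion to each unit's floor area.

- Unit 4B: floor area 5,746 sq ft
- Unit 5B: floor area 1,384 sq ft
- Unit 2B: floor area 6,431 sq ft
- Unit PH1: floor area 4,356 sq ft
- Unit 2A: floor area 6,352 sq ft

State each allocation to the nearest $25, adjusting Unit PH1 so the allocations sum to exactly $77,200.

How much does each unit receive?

Combined floor area = 24,269.
Pro-rata amounts: Unit 4B 5,746/24,269 × $77,200 = 18,278.10; Unit 5B 1,384/24,269 × $77,200 = 4,402.52; Unit 2B 6,431/24,269 × $77,200 = 20,457.09; Unit PH1 4,356/24,269 × $77,200 = 13,856.49; Unit 2A 6,352/24,269 × $77,200 = 20,205.79.
At nearest $25: Unit 4B $18,275; Unit 5B $4,400; Unit 2B $20,450; Unit PH1 $13,850; Unit 2A $20,200. Sum = $77,175.
Difference $77,200 − $77,175 = +$25 applied to Unit PH1: Unit PH1 becomes $13,875.

Unit 4B: $18,275; Unit 5B: $4,400; Unit 2B: $20,450; Unit PH1: $13,875; Unit 2A: $20,200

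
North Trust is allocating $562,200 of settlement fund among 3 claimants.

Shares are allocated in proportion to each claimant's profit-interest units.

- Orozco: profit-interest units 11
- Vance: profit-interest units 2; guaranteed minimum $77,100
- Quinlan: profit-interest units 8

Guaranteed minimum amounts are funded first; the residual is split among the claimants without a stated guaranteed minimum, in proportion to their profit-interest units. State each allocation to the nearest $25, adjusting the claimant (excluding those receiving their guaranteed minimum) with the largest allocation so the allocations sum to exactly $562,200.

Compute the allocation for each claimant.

Orozco: $280,850; Vance: $77,100; Quinlan: $204,250

Guaranteed amounts: Vance $77,100. Residual $485,100.
Residual split over remaining profit-interest units 19: Orozco 280,847.37 → $280,850; Quinlan 204,252.63 → $204,250.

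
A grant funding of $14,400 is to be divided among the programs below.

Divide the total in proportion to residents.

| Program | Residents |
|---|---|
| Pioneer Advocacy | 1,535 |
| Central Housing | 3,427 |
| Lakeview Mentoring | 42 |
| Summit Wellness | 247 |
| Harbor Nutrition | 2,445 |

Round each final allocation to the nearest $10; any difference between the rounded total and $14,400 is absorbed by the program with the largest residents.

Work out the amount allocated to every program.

Sum of residents: 7,696.
Raw shares: Pioneer Advocacy 1,535/7,696 × $14,400 = 2,872.14; Central Housing 3,427/7,696 × $14,400 = 6,412.27; Lakeview Mentoring 42/7,696 × $14,400 = 78.59; Summit Wellness 247/7,696 × $14,400 = 462.16; Harbor Nutrition 2,445/7,696 × $14,400 = 4,574.84.
After rounding ($10): Pioneer Advocacy $2,870; Central Housing $6,410; Lakeview Mentoring $80; Summit Wellness $460; Harbor Nutrition $4,570. Sum = $14,390.
Difference $14,400 − $14,390 = +$10 applied to largest residents (Central Housing): Central Housing becomes $6,420.

Pioneer Advocacy: $2,870; Central Housing: $6,420; Lakeview Mentoring: $80; Summit Wellness: $460; Harbor Nutrition: $4,570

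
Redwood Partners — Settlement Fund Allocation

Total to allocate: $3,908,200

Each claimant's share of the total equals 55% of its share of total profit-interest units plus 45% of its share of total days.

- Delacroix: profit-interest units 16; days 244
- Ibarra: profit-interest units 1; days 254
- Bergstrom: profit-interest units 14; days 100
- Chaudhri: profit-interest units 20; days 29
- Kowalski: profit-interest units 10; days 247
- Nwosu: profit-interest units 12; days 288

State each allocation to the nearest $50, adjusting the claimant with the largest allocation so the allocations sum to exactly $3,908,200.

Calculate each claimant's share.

Delacroix: $840,400; Ibarra: $413,850; Bergstrom: $563,600; Chaudhri: $632,800; Kowalski: $668,300; Nwosu: $789,250

Profit-interest units total 73; days total 1,162.
Blended shares (55% profit-interest units + 45% days): Delacroix 0.2150; Ibarra 0.1059; Bergstrom 0.1442; Chaudhri 0.1619; Kowalski 0.1710; Nwosu 0.2019.
Proportional shares: Delacroix 840,420.11; Ibarra 413,874.998; Bergstrom 563,585.05; Chaudhri 632,798.42; Kowalski 668,288.56; Nwosu 789,232.85.
At nearest $50: Delacroix $840,400; Ibarra $413,850; Bergstrom $563,600; Chaudhri $632,800; Kowalski $668,300; Nwosu $789,250. Sum = $3,908,200.
Sum already equals the total — no adjustment.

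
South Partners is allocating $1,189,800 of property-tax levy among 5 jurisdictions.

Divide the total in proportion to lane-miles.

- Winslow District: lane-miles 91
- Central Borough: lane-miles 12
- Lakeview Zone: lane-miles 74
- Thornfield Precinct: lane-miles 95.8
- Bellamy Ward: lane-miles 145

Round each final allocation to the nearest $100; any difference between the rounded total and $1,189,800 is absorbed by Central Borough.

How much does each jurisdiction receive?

Winslow District: $259,100; Central Borough: $34,300; Lakeview Zone: $210,700; Thornfield Precinct: $272,800; Bellamy Ward: $412,900

Lane-miles total: 417.8.
Proportional shares: Winslow District 91/417.8 × $1,189,800 = 259,147.44; Central Borough 12/417.8 × $1,189,800 = 34,173.29; Lakeview Zone 74/417.8 × $1,189,800 = 210,735.28; Thornfield Precinct 95.8/417.8 × $1,189,800 = 272,816.75; Bellamy Ward 145/417.8 × $1,189,800 = 412,927.24.
At nearest $100: Winslow District $259,100; Central Borough $34,200; Lakeview Zone $210,700; Thornfield Precinct $272,800; Bellamy Ward $412,900. Sum = $1,189,700.
Difference $1,189,800 − $1,189,700 = +$100 applied to Central Borough: Central Borough becomes $34,300.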